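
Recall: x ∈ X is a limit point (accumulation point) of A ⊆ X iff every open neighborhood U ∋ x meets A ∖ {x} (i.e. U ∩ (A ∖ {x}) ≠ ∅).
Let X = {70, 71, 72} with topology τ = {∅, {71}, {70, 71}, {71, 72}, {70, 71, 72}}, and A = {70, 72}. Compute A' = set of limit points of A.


A' = ∅

For each x ∈ X, list the open sets U ∈ τ with x ∈ U, then check whether U ∩ (A ∖ {x}) ≠ ∅ for every such U.
  x = 70: open {70, 71} ∋ x has {70, 71} ∩ (A ∖ {70}) = ∅, so x is NOT a limit point.
  x = 71: open {71} ∋ x has {71} ∩ (A ∖ {71}) = ∅, so x is NOT a limit point.
  x = 72: open {71, 72} ∋ x has {71, 72} ∩ (A ∖ {72}) = ∅, so x is NOT a limit point.
Collecting: A' = ∅.


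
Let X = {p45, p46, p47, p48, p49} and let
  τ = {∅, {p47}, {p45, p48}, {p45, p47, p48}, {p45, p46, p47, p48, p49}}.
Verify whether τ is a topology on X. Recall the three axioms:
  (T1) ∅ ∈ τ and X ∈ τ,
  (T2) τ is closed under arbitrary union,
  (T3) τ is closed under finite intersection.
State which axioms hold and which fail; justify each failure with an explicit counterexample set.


τ IS a topology on X.

Axiom (T1): ∅ ∈ τ? Yes; X ∈ τ? Yes.
Axiom (T2/T3): check pairwise unions and intersections of members of τ.
All pairwise intersections and unions checked — each lies in τ. Therefore τ satisfies (T1), (T2), (T3): it IS a topology on X.


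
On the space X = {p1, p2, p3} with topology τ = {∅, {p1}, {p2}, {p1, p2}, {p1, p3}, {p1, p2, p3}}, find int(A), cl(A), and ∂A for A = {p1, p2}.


int(A) = {p1, p2}, cl(A) = {p1, p2, p3}, ∂A = {p3}.

Closed sets in (X, τ) are complements of opens:
  closed(X, τ) = {∅, {p2}, {p3}, {p1, p3}, {p2, p3}, {p1, p2, p3}}.
int(A) = ⋃ {U ∈ τ : U ⊆ A}. Opens contained in A: ∅, {p1}, {p2}, {p1, p2}.
Taking the union of these: int(A) = {p1, p2}.
cl(A) = ⋂ {C closed : A ⊆ C}. Closed sets containing A: {p1, p2, p3}.
Intersecting these: cl(A) = {p1, p2, p3}.
∂A = cl(A) ∖ int(A) = {p1, p2, p3} ∖ {p1, p2} = {p3}.


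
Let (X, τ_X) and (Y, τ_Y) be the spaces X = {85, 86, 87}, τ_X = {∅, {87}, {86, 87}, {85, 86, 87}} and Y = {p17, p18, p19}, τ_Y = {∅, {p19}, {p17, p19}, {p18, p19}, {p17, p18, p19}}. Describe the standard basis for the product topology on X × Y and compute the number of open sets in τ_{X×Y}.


Basis B = {∅ × ∅, {87} × {p19}, {86, 87} × {p19}, {87} × {p17, p19}, {87} × {p18, p19}, {85, 86, 87} × {p19}, {87} × {p17, p18, p19}, {86, 87} × {p17, p19}, {86, 87} × {p18, p19}, {85, 86, 87} × {p17, p19}, {85, 86, 87} × {p18, p19}, {86, 87} × {p17, p18, p19}, {85, 86, 87} × {p17, p18, p19}}; |τ_{X×Y}| = 30.

Enumerate products U × V with U ∈ τ_X, V ∈ τ_Y (deduplicated):
  ∅ × ∅ = {} (∅)
  {87} × {p19} = {(87,p19)}
  {86, 87} × {p19} = {(86,p19), (87,p19)}
  {87} × {p17, p19} = {(87,p17), (87,p19)}
  {87} × {p18, p19} = {(87,p18), (87,p19)}
  {85, 86, 87} × {p19} = {(85,p19), (86,p19), (87,p19)}
  {87} × {p17, p18, p19} = {(87,p17), (87,p18), (87,p19)}
  {86, 87} × {p17, p19} = {(86,p17), (86,p19), (87,p17), (87,p19)}
  {86, 87} × {p18, p19} = {(86,p18), (86,p19), (87,p18), (87,p19)}
  {85, 86, 87} × {p17, p19} = {(85,p17), (85,p19), (86,p17), (86,p19), (87,p17), (87,p19)}
  {85, 86, 87} × {p18, p19} = {(85,p18), (85,p19), (86,p18), (86,p19), (87,p18), (87,p19)}
  {86, 87} × {p17, p18, p19} = {(86,p17), (86,p18), (86,p19), (87,p17), (87,p18), (87,p19)}
  {85, 86, 87} × {p17, p18, p19} = {(85,p17), (85,p18), (85,p19), (86,p17), (86,p18), (86,p19), (87,p17), (87,p18), (87,p19)}
These 13 distinct sets form the basis B.
Close under arbitrary unions to get τ_{X×Y}; counting gives |τ_{X×Y}| = 30.


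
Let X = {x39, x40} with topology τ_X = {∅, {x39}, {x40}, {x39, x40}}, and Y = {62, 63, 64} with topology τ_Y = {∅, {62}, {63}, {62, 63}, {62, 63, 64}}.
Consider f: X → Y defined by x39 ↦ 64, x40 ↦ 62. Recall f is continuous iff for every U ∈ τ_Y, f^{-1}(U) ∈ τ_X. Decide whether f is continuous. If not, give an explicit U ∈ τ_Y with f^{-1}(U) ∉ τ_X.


f IS continuous.

Compute f^{-1}(U) for each U ∈ τ_Y:
  U = ∅: f^{-1}(U) = ∅ ∈ τ_X ✓.
  U = {62}: f^{-1}(U) = {x40} ∈ τ_X ✓.
  U = {63}: f^{-1}(U) = ∅ ∈ τ_X ✓.
  U = {62, 63}: f^{-1}(U) = {x40} ∈ τ_X ✓.
  U = {62, 63, 64}: f^{-1}(U) = {x39, x40} ∈ τ_X ✓.
Every preimage lies in τ_X, so f IS continuous.


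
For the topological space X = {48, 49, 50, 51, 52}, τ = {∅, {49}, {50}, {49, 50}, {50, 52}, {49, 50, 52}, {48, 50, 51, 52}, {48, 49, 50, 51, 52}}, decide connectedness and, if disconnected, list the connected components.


(X, τ) is disconnected; components = [{49}, {48, 50, 51, 52}].

Find clopen sets (U ∈ τ with X ∖ U ∈ τ):
  U = ∅, X ∖ U = {48, 49, 50, 51, 52} — both open, so U is clopen.
  U = {49}, X ∖ U = {48, 50, 51, 52} — both open, so U is clopen.
  U = {48, 50, 51, 52}, X ∖ U = {49} — both open, so U is clopen.
  U = {48, 49, 50, 51, 52}, X ∖ U = ∅ — both open, so U is clopen.
Nontrivial clopen(s) exist: e.g. {49}. So (X, τ) is disconnected.
Compute connected components by grouping points that agree on all clopens:
  component: {49}
  component: {48, 50, 51, 52}


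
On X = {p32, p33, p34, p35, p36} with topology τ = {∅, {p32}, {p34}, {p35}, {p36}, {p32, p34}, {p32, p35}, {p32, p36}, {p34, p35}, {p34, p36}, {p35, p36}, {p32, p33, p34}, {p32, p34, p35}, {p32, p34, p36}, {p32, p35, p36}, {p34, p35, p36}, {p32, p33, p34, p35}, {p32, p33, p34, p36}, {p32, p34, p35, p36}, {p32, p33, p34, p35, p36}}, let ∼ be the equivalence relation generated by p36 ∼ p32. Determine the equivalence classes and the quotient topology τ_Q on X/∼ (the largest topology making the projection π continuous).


X/∼ = {[p32=p36], [p33], [p34], [p35]}; |τ_Q| = 10.

Equivalence classes: [p32=p36], [p33], [p34], [p35].
Quotient map π: X → X/∼ sends p32 ↦ [p32=p36], p33 ↦ [p33], p34 ↦ [p34], p35 ↦ [p35], p36 ↦ [p32=p36].
For each subset V ⊆ X/∼, compute π^{-1}(V) ⊆ X and check whether π^{-1}(V) ∈ τ. V is open in τ_Q iff π^{-1}(V) ∈ τ.
  V = {}: π^{-1}(V) = ∅ ∈ τ ✓.
  V = {[p32=p36]}: π^{-1}(V) = {p32, p36} ∈ τ ✓.
  V = {[p33]}: π^{-1}(V) = {p33} ∉ τ ✗.
  V = {[p32=p36], [p33]}: π^{-1}(V) = {p32, p33, p36} ∉ τ ✗.
  V = {[p34]}: π^{-1}(V) = {p34} ∈ τ ✓.
  V = {[p32=p36], [p34]}: π^{-1}(V) = {p32, p34, p36} ∈ τ ✓.
  V = {[p33], [p34]}: π^{-1}(V) = {p33, p34} ∉ τ ✗.
  V = {[p32=p36], [p33], [p34]}: π^{-1}(V) = {p32, p33, p34, p36} ∈ τ ✓.
  V = {[p35]}: π^{-1}(V) = {p35} ∈ τ ✓.
  V = {[p32=p36], [p35]}: π^{-1}(V) = {p32, p35, p36} ∈ τ ✓.
  V = {[p33], [p35]}: π^{-1}(V) = {p33, p35} ∉ τ ✗.
  V = {[p32=p36], [p33], [p35]}: π^{-1}(V) = {p32, p33, p35, p36} ∉ τ ✗.
  V = {[p34], [p35]}: π^{-1}(V) = {p34, p35} ∈ τ ✓.
  V = {[p32=p36], [p34], [p35]}: π^{-1}(V) = {p32, p34, p35, p36} ∈ τ ✓.
  V = {[p33], [p34], [p35]}: π^{-1}(V) = {p33, p34, p35} ∉ τ ✗.
  V = {[p32=p36], [p33], [p34], [p35]}: π^{-1}(V) = {p32, p33, p34, p35, p36} ∈ τ ✓.
Open sets in the quotient: τ_Q = {{}, {[p32=p36]}, {[p34]}, {[p32=p36], [p34]}, {[p32=p36], [p33], [p34]}, {[p35]}, {[p32=p36], [p35]}, {[p34], [p35]}, {[p32=p36], [p34], [p35]}, {[p32=p36], [p33], [p34], [p35]}} (10 elements).


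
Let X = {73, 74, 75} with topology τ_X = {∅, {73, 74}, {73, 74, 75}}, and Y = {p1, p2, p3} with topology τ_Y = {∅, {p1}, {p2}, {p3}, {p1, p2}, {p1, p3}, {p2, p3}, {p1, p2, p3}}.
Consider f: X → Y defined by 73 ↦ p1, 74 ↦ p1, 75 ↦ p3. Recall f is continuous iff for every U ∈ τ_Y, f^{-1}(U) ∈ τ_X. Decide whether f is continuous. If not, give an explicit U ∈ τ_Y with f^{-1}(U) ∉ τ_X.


f is NOT continuous.

Compute f^{-1}(U) for each U ∈ τ_Y:
  U = ∅: f^{-1}(U) = ∅ ∈ τ_X ✓.
  U = {p1}: f^{-1}(U) = {73, 74} ∈ τ_X ✓.
  U = {p2}: f^{-1}(U) = ∅ ∈ τ_X ✓.
  U = {p3}: f^{-1}(U) = {75} ∉ τ_X ✗.
  U = {p1, p2}: f^{-1}(U) = {73, 74} ∈ τ_X ✓.
  U = {p1, p3}: f^{-1}(U) = {73, 74, 75} ∈ τ_X ✓.
  U = {p2, p3}: f^{-1}(U) = {75} ∉ τ_X ✗.
  U = {p1, p2, p3}: f^{-1}(U) = {73, 74, 75} ∈ τ_X ✓.
Found U = {p3} with f^{-1}(U) = {75} not in τ_X. Therefore f is NOT continuous.


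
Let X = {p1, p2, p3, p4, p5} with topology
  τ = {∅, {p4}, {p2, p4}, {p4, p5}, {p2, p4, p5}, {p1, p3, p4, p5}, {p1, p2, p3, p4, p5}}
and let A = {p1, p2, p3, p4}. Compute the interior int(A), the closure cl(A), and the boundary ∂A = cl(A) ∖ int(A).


int(A) = {p2, p4}, cl(A) = {p1, p2, p3, p4, p5}, ∂A = {p1, p3, p5}.

Closed sets in (X, τ) are complements of opens:
  closed(X, τ) = {∅, {p2}, {p1, p3}, {p1, p2, p3}, {p1, p3, p5}, {p1, p2, p3, p5}, {p1, p2, p3, p4, p5}}.
int(A) = ⋃ {U ∈ τ : U ⊆ A}. Opens contained in A: ∅, {p4}, {p2, p4}.
Taking the union of these: int(A) = {p2, p4}.
cl(A) = ⋂ {C closed : A ⊆ C}. Closed sets containing A: {p1, p2, p3, p4, p5}.
Intersecting these: cl(A) = {p1, p2, p3, p4, p5}.
∂A = cl(A) ∖ int(A) = {p1, p2, p3, p4, p5} ∖ {p2, p4} = {p1, p3, p5}.


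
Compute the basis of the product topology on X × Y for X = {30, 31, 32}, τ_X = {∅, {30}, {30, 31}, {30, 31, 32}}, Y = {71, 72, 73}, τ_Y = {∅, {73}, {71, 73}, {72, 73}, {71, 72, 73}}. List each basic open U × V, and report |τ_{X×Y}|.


Basis B = {∅ × ∅, {30} × {73}, {30} × {71, 73}, {30} × {72, 73}, {30, 31} × {73}, {30} × {71, 72, 73}, {30, 31, 32} × {73}, {30, 31} × {71, 73}, {30, 31} × {72, 73}, {30, 31} × {71, 72, 73}, {30, 31, 32} × {71, 73}, {30, 31, 32} × {72, 73}, {30, 31, 32} × {71, 72, 73}}; |τ_{X×Y}| = 30.

Enumerate products U × V with U ∈ τ_X, V ∈ τ_Y (deduplicated):
  ∅ × ∅ = {} (∅)
  {30} × {73} = {(30,73)}
  {30} × {71, 73} = {(30,71), (30,73)}
  {30} × {72, 73} = {(30,72), (30,73)}
  {30, 31} × {73} = {(30,73), (31,73)}
  {30} × {71, 72, 73} = {(30,71), (30,72), (30,73)}
  {30, 31, 32} × {73} = {(30,73), (31,73), (32,73)}
  {30, 31} × {71, 73} = {(30,71), (30,73), (31,71), (31,73)}
  {30, 31} × {72, 73} = {(30,72), (30,73), (31,72), (31,73)}
  {30, 31} × {71, 72, 73} = {(30,71), (30,72), (30,73), (31,71), (31,72), (31,73)}
  {30, 31, 32} × {71, 73} = {(30,71), (30,73), (31,71), (31,73), (32,71), (32,73)}
  {30, 31, 32} × {72, 73} = {(30,72), (30,73), (31,72), (31,73), (32,72), (32,73)}
  {30, 31, 32} × {71, 72, 73} = {(30,71), (30,72), (30,73), (31,71), (31,72), (31,73), (32,71), (32,72), (32,73)}
These 13 distinct sets form the basis B.
Close under arbitrary unions to get τ_{X×Y}; counting gives |τ_{X×Y}| = 30.


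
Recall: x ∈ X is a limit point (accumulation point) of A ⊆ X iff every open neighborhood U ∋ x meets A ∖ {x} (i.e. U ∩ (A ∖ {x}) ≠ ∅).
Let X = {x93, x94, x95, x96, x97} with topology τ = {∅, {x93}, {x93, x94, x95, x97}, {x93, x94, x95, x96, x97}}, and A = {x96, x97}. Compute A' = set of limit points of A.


A' = {x94, x95, x96}

For each x ∈ X, list the open sets U ∈ τ with x ∈ U, then check whether U ∩ (A ∖ {x}) ≠ ∅ for every such U.
  x = x93: open {x93} ∋ x has {x93} ∩ (A ∖ {x93}) = ∅, so x is NOT a limit point.
  x = x94: opens ∋ x are {x93, x94, x95, x97}, {x93, x94, x95, x96, x97}; each meets A ∖ {x94}, so x IS a limit point.
  x = x95: opens ∋ x are {x93, x94, x95, x97}, {x93, x94, x95, x96, x97}; each meets A ∖ {x95}, so x IS a limit point.
  x = x96: opens ∋ x are {x93, x94, x95, x96, x97}; each meets A ∖ {x96}, so x IS a limit point.
  x = x97: open {x93, x94, x95, x97} ∋ x has {x93, x94, x95, x97} ∩ (A ∖ {x97}) = ∅, so x is NOT a limit point.
Collecting: A' = {x94, x95, x96}.


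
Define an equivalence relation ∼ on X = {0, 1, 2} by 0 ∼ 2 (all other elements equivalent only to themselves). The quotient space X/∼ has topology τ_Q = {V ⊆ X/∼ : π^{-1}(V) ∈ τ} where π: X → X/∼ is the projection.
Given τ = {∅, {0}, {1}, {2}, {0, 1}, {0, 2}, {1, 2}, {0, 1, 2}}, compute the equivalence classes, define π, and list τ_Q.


X/∼ = {[0=2], [1]}; |τ_Q| = 4.

Equivalence classes: [0=2], [1].
Quotient map π: X → X/∼ sends 0 ↦ [0=2], 1 ↦ [1], 2 ↦ [0=2].
For each subset V ⊆ X/∼, compute π^{-1}(V) ⊆ X and check whether π^{-1}(V) ∈ τ. V is open in τ_Q iff π^{-1}(V) ∈ τ.
  V = {}: π^{-1}(V) = ∅ ∈ τ ✓.
  V = {[0=2]}: π^{-1}(V) = {0, 2} ∈ τ ✓.
  V = {[1]}: π^{-1}(V) = {1} ∈ τ ✓.
  V = {[0=2], [1]}: π^{-1}(V) = {0, 1, 2} ∈ τ ✓.
Open sets in the quotient: τ_Q = {{}, {[0=2]}, {[1]}, {[0=2], [1]}} (4 elements).


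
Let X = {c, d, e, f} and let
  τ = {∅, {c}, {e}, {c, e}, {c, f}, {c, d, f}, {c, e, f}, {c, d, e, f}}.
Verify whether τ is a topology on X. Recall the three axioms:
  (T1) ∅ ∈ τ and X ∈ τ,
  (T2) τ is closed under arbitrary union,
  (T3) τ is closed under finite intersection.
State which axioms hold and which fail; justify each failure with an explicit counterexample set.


τ IS a topology on X.

Axiom (T1): ∅ ∈ τ? Yes; X ∈ τ? Yes.
Axiom (T2/T3): check pairwise unions and intersections of members of τ.
All pairwise intersections and unions checked — each lies in τ. Therefore τ satisfies (T1), (T2), (T3): it IS a topology on X.


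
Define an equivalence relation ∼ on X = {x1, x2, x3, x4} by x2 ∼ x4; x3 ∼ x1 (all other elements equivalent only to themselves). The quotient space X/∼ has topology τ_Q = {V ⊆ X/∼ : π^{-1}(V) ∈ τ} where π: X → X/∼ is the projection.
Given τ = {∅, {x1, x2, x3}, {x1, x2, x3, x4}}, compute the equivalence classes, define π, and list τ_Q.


X/∼ = {[x1=x3], [x2=x4]}; |τ_Q| = 2.

Equivalence classes: [x1=x3], [x2=x4].
Quotient map π: X → X/∼ sends x1 ↦ [x1=x3], x2 ↦ [x2=x4], x3 ↦ [x1=x3], x4 ↦ [x2=x4].
For each subset V ⊆ X/∼, compute π^{-1}(V) ⊆ X and check whether π^{-1}(V) ∈ τ. V is open in τ_Q iff π^{-1}(V) ∈ τ.
  V = {}: π^{-1}(V) = ∅ ∈ τ ✓.
  V = {[x1=x3]}: π^{-1}(V) = {x1, x3} ∉ τ ✗.
  V = {[x2=x4]}: π^{-1}(V) = {x2, x4} ∉ τ ✗.
  V = {[x1=x3], [x2=x4]}: π^{-1}(V) = {x1, x2, x3, x4} ∈ τ ✓.
Open sets in the quotient: τ_Q = {{}, {[x1=x3], [x2=x4]}} (2 elements).


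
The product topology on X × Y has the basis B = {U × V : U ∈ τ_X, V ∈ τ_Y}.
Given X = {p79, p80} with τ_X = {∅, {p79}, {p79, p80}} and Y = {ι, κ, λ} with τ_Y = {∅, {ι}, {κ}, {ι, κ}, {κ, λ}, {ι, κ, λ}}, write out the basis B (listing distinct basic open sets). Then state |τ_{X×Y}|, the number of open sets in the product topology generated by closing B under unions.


Basis B = {∅ × ∅, {p79} × {ι}, {p79} × {κ}, {p79} × {ι, κ}, {p79, p80} × {ι}, {p79} × {κ, λ}, {p79, p80} × {κ}, {p79} × {ι, κ, λ}, {p79, p80} × {ι, κ}, {p79, p80} × {κ, λ}, {p79, p80} × {ι, κ, λ}}; |τ_{X×Y}| = 18.

Enumerate products U × V with U ∈ τ_X, V ∈ τ_Y (deduplicated):
  ∅ × ∅ = {} (∅)
  {p79} × {ι} = {(p79,ι)}
  {p79} × {κ} = {(p79,κ)}
  {p79} × {ι, κ} = {(p79,ι), (p79,κ)}
  {p79, p80} × {ι} = {(p79,ι), (p80,ι)}
  {p79} × {κ, λ} = {(p79,κ), (p79,λ)}
  {p79, p80} × {κ} = {(p79,κ), (p80,κ)}
  {p79} × {ι, κ, λ} = {(p79,ι), (p79,κ), (p79,λ)}
  {p79, p80} × {ι, κ} = {(p79,ι), (p79,κ), (p80,ι), (p80,κ)}
  {p79, p80} × {κ, λ} = {(p79,κ), (p79,λ), (p80,κ), (p80,λ)}
  {p79, p80} × {ι, κ, λ} = {(p79,ι), (p79,κ), (p79,λ), (p80,ι), (p80,κ), (p80,λ)}
These 11 distinct sets form the basis B.
Close under arbitrary unions to get τ_{X×Y}; counting gives |τ_{X×Y}| = 18.


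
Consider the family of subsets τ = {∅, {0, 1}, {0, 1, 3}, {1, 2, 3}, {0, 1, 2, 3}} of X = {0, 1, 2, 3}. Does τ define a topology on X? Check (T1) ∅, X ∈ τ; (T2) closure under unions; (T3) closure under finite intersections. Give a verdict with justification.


τ is NOT a topology on X.

Axiom (T1): ∅ ∈ τ? Yes; X ∈ τ? Yes.
Axiom (T2/T3): check pairwise unions and intersections of members of τ.
Counterexample for (T3): {0, 1} ∩ {1, 2, 3} = {1} ∉ τ. Therefore τ is NOT a topology.


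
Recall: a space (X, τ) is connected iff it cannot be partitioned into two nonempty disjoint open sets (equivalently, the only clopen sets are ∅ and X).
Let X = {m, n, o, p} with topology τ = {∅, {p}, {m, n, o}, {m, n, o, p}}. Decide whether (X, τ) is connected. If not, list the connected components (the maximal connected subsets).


(X, τ) is disconnected; components = [{p}, {m, n, o}].

Find clopen sets (U ∈ τ with X ∖ U ∈ τ):
  U = ∅, X ∖ U = {m, n, o, p} — both open, so U is clopen.
  U = {p}, X ∖ U = {m, n, o} — both open, so U is clopen.
  U = {m, n, o}, X ∖ U = {p} — both open, so U is clopen.
  U = {m, n, o, p}, X ∖ U = ∅ — both open, so U is clopen.
Nontrivial clopen(s) exist: e.g. {m, n, o}. So (X, τ) is disconnected.
Compute connected components by grouping points that agree on all clopens:
  component: {p}
  component: {m, n, o}


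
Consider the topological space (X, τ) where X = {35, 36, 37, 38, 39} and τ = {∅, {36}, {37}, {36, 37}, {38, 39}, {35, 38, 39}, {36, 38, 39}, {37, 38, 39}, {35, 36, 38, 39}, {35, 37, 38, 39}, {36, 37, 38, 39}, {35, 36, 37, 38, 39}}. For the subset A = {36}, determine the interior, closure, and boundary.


int(A) = {36}, cl(A) = {36}, ∂A = ∅.

Closed sets in (X, τ) are complements of opens:
  closed(X, τ) = {∅, {35}, {36}, {37}, {35, 36}, {35, 37}, {36, 37}, {35, 36, 37}, {35, 38, 39}, {35, 36, 38, 39}, {35, 37, 38, 39}, {35, 36, 37, 38, 39}}.
int(A) = ⋃ {U ∈ τ : U ⊆ A}. Opens contained in A: ∅, {36}.
Taking the union of these: int(A) = {36}.
cl(A) = ⋂ {C closed : A ⊆ C}. Closed sets containing A: {36}, {35, 36}, {36, 37}, {35, 36, 37}, {35, 36, 38, 39}, {35, 36, 37, 38, 39}.
Intersecting these: cl(A) = {36}.
∂A = cl(A) ∖ int(A) = {36} ∖ {36} = ∅.


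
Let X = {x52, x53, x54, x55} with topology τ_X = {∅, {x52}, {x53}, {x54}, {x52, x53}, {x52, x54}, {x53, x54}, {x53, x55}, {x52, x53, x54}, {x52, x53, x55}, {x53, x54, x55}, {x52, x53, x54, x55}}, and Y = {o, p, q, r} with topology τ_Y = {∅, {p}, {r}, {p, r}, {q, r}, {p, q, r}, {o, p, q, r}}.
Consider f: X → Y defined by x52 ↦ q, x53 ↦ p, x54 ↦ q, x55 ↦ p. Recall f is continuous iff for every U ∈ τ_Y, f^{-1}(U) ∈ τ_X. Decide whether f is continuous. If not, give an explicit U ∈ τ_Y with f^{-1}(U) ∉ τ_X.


f IS continuous.

Compute f^{-1}(U) for each U ∈ τ_Y:
  U = ∅: f^{-1}(U) = ∅ ∈ τ_X ✓.
  U = {p}: f^{-1}(U) = {x53, x55} ∈ τ_X ✓.
  U = {r}: f^{-1}(U) = ∅ ∈ τ_X ✓.
  U = {p, r}: f^{-1}(U) = {x53, x55} ∈ τ_X ✓.
  U = {q, r}: f^{-1}(U) = {x52, x54} ∈ τ_X ✓.
  U = {p, q, r}: f^{-1}(U) = {x52, x53, x54, x55} ∈ τ_X ✓.
  U = {o, p, q, r}: f^{-1}(U) = {x52, x53, x54, x55} ∈ τ_X ✓.
Every preimage lies in τ_X, so f IS continuous.


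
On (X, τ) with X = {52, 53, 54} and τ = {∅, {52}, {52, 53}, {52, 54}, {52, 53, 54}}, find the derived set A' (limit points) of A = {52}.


A' = {53, 54}

For each x ∈ X, list the open sets U ∈ τ with x ∈ U, then check whether U ∩ (A ∖ {x}) ≠ ∅ for every such U.
  x = 52: open {52} ∋ x has {52} ∩ (A ∖ {52}) = ∅, so x is NOT a limit point.
  x = 53: opens ∋ x are {52, 53}, {52, 53, 54}; each meets A ∖ {53}, so x IS a limit point.
  x = 54: opens ∋ x are {52, 54}, {52, 53, 54}; each meets A ∖ {54}, so x IS a limit point.
Collecting: A' = {53, 54}.


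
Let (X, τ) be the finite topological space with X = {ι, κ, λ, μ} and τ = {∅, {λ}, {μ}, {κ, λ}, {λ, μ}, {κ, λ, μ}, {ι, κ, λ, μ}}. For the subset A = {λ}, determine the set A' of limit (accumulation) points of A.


A' = {ι, κ}

For each x ∈ X, list the open sets U ∈ τ with x ∈ U, then check whether U ∩ (A ∖ {x}) ≠ ∅ for every such U.
  x = ι: opens ∋ x are {ι, κ, λ, μ}; each meets A ∖ {ι}, so x IS a limit point.
  x = κ: opens ∋ x are {κ, λ}, {κ, λ, μ}, {ι, κ, λ, μ}; each meets A ∖ {κ}, so x IS a limit point.
  x = λ: open {λ} ∋ x has {λ} ∩ (A ∖ {λ}) = ∅, so x is NOT a limit point.
  x = μ: open {μ} ∋ x has {μ} ∩ (A ∖ {μ}) = ∅, so x is NOT a limit point.
Collecting: A' = {ι, κ}.


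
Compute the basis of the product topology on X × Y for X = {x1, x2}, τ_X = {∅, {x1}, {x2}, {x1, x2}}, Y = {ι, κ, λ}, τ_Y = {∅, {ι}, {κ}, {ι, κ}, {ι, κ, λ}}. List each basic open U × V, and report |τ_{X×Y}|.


Basis B = {∅ × ∅, {x1} × {ι}, {x1} × {κ}, {x2} × {ι}, {x2} × {κ}, {x1} × {ι, κ}, {x1, x2} × {ι}, {x1, x2} × {κ}, {x2} × {ι, κ}, {x1} × {ι, κ, λ}, {x2} × {ι, κ, λ}, {x1, x2} × {ι, κ}, {x1, x2} × {ι, κ, λ}}; |τ_{X×Y}| = 25.

Enumerate products U × V with U ∈ τ_X, V ∈ τ_Y (deduplicated):
  ∅ × ∅ = {} (∅)
  {x1} × {ι} = {(x1,ι)}
  {x1} × {κ} = {(x1,κ)}
  {x2} × {ι} = {(x2,ι)}
  {x2} × {κ} = {(x2,κ)}
  {x1} × {ι, κ} = {(x1,ι), (x1,κ)}
  {x1, x2} × {ι} = {(x1,ι), (x2,ι)}
  {x1, x2} × {κ} = {(x1,κ), (x2,κ)}
  {x2} × {ι, κ} = {(x2,ι), (x2,κ)}
  {x1} × {ι, κ, λ} = {(x1,ι), (x1,κ), (x1,λ)}
  {x2} × {ι, κ, λ} = {(x2,ι), (x2,κ), (x2,λ)}
  {x1, x2} × {ι, κ} = {(x1,ι), (x1,κ), (x2,ι), (x2,κ)}
  {x1, x2} × {ι, κ, λ} = {(x1,ι), (x1,κ), (x1,λ), (x2,ι), (x2,κ), (x2,λ)}
These 13 distinct sets form the basis B.
Close under arbitrary unions to get τ_{X×Y}; counting gives |τ_{X×Y}| = 25.


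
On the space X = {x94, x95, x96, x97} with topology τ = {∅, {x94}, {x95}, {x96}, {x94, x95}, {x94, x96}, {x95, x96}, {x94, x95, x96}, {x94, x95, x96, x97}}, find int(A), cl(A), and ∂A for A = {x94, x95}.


int(A) = {x94, x95}, cl(A) = {x94, x95, x97}, ∂A = {x97}.

Closed sets in (X, τ) are complements of opens:
  closed(X, τ) = {∅, {x97}, {x94, x97}, {x95, x97}, {x96, x97}, {x94, x95, x97}, {x94, x96, x97}, {x95, x96, x97}, {x94, x95, x96, x97}}.
int(A) = ⋃ {U ∈ τ : U ⊆ A}. Opens contained in A: ∅, {x94}, {x95}, {x94, x95}.
Taking the union of these: int(A) = {x94, x95}.
cl(A) = ⋂ {C closed : A ⊆ C}. Closed sets containing A: {x94, x95, x97}, {x94, x95, x96, x97}.
Intersecting these: cl(A) = {x94, x95, x97}.
∂A = cl(A) ∖ int(A) = {x94, x95, x97} ∖ {x94, x95} = {x97}.


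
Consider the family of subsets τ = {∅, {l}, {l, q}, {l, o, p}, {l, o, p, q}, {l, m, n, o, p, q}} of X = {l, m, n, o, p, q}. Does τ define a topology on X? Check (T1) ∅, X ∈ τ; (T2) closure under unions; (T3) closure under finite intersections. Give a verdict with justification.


τ IS a topology on X.

Axiom (T1): ∅ ∈ τ? Yes; X ∈ τ? Yes.
Axiom (T2/T3): check pairwise unions and intersections of members of τ.
All pairwise intersections and unions checked — each lies in τ. Therefore τ satisfies (T1), (T2), (T3): it IS a topology on X.


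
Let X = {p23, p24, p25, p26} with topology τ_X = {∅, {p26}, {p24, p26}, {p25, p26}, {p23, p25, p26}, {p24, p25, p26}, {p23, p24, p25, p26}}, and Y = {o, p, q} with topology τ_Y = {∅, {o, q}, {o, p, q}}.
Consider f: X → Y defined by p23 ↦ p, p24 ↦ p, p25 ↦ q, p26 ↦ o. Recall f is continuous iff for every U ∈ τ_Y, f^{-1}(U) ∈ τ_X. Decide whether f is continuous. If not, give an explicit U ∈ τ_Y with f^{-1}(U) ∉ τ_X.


f IS continuous.

Compute f^{-1}(U) for each U ∈ τ_Y:
  U = ∅: f^{-1}(U) = ∅ ∈ τ_X ✓.
  U = {o, q}: f^{-1}(U) = {p25, p26} ∈ τ_X ✓.
  U = {o, p, q}: f^{-1}(U) = {p23, p24, p25, p26} ∈ τ_X ✓.
Every preimage lies in τ_X, so f IS continuous.


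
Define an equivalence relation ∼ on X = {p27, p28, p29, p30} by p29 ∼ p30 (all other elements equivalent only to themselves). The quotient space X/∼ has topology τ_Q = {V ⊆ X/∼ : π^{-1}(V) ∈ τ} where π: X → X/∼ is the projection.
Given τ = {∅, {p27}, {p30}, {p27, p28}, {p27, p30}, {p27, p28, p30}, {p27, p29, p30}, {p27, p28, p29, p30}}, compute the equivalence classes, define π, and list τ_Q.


X/∼ = {[p27], [p28], [p29=p30]}; |τ_Q| = 5.

Equivalence classes: [p27], [p28], [p29=p30].
Quotient map π: X → X/∼ sends p27 ↦ [p27], p28 ↦ [p28], p29 ↦ [p29=p30], p30 ↦ [p29=p30].
For each subset V ⊆ X/∼, compute π^{-1}(V) ⊆ X and check whether π^{-1}(V) ∈ τ. V is open in τ_Q iff π^{-1}(V) ∈ τ.
  V = {}: π^{-1}(V) = ∅ ∈ τ ✓.
  V = {[p27]}: π^{-1}(V) = {p27} ∈ τ ✓.
  V = {[p28]}: π^{-1}(V) = {p28} ∉ τ ✗.
  V = {[p27], [p28]}: π^{-1}(V) = {p27, p28} ∈ τ ✓.
  V = {[p29=p30]}: π^{-1}(V) = {p29, p30} ∉ τ ✗.
  V = {[p27], [p29=p30]}: π^{-1}(V) = {p27, p29, p30} ∈ τ ✓.
  V = {[p28], [p29=p30]}: π^{-1}(V) = {p28, p29, p30} ∉ τ ✗.
  V = {[p27], [p28], [p29=p30]}: π^{-1}(V) = {p27, p28, p29, p30} ∈ τ ✓.
Open sets in the quotient: τ_Q = {{}, {[p27]}, {[p27], [p28]}, {[p27], [p29=p30]}, {[p27], [p28], [p29=p30]}} (5 elements).


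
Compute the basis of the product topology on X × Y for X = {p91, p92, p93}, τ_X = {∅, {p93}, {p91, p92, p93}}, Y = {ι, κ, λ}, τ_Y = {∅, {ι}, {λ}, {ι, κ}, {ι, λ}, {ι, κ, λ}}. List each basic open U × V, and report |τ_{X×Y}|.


Basis B = {∅ × ∅, {p93} × {ι}, {p93} × {λ}, {p93} × {ι, κ}, {p93} × {ι, λ}, {p91, p92, p93} × {ι}, {p91, p92, p93} × {λ}, {p93} × {ι, κ, λ}, {p91, p92, p93} × {ι, κ}, {p91, p92, p93} × {ι, λ}, {p91, p92, p93} × {ι, κ, λ}}; |τ_{X×Y}| = 18.

Enumerate products U × V with U ∈ τ_X, V ∈ τ_Y (deduplicated):
  ∅ × ∅ = {} (∅)
  {p93} × {ι} = {(p93,ι)}
  {p93} × {λ} = {(p93,λ)}
  {p93} × {ι, κ} = {(p93,ι), (p93,κ)}
  {p93} × {ι, λ} = {(p93,ι), (p93,λ)}
  {p91, p92, p93} × {ι} = {(p91,ι), (p92,ι), (p93,ι)}
  {p91, p92, p93} × {λ} = {(p91,λ), (p92,λ), (p93,λ)}
  {p93} × {ι, κ, λ} = {(p93,ι), (p93,κ), (p93,λ)}
  {p91, p92, p93} × {ι, κ} = {(p91,ι), (p91,κ), (p92,ι), (p92,κ), (p93,ι), (p93,κ)}
  {p91, p92, p93} × {ι, λ} = {(p91,ι), (p91,λ), (p92,ι), (p92,λ), (p93,ι), (p93,λ)}
  {p91, p92, p93} × {ι, κ, λ} = {(p91,ι), (p91,κ), (p91,λ), (p92,ι), (p92,κ), (p92,λ), (p93,ι), (p93,κ), (p93,λ)}
These 11 distinct sets form the basis B.
Close under arbitrary unions to get τ_{X×Y}; counting gives |τ_{X×Y}| = 18.


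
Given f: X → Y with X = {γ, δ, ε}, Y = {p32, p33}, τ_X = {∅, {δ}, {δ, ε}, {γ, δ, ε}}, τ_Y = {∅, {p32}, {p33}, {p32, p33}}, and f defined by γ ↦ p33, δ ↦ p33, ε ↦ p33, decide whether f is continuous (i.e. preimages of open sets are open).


f IS continuous.

Compute f^{-1}(U) for each U ∈ τ_Y:
  U = ∅: f^{-1}(U) = ∅ ∈ τ_X ✓.
  U = {p32}: f^{-1}(U) = ∅ ∈ τ_X ✓.
  U = {p33}: f^{-1}(U) = {γ, δ, ε} ∈ τ_X ✓.
  U = {p32, p33}: f^{-1}(U) = {γ, δ, ε} ∈ τ_X ✓.
Every preimage lies in τ_X, so f IS continuous.


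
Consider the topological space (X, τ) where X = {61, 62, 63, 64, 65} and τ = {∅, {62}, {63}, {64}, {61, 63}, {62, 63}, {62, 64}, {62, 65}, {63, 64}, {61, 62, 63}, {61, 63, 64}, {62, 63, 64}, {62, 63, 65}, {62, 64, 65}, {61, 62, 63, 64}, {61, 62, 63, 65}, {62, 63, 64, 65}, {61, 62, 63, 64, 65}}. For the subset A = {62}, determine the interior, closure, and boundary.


int(A) = {62}, cl(A) = {62, 65}, ∂A = {65}.

Closed sets in (X, τ) are complements of opens:
  closed(X, τ) = {∅, {61}, {64}, {65}, {61, 63}, {61, 64}, {61, 65}, {62, 65}, {64, 65}, {61, 62, 65}, {61, 63, 64}, {61, 63, 65}, {61, 64, 65}, {62, 64, 65}, {61, 62, 63, 65}, {61, 62, 64, 65}, {61, 63, 64, 65}, {61, 62, 63, 64, 65}}.
int(A) = ⋃ {U ∈ τ : U ⊆ A}. Opens contained in A: ∅, {62}.
Taking the union of these: int(A) = {62}.
cl(A) = ⋂ {C closed : A ⊆ C}. Closed sets containing A: {62, 65}, {61, 62, 65}, {62, 64, 65}, {61, 62, 63, 65}, {61, 62, 64, 65}, {61, 62, 63, 64, 65}.
Intersecting these: cl(A) = {62, 65}.
∂A = cl(A) ∖ int(A) = {62, 65} ∖ {62} = {65}.


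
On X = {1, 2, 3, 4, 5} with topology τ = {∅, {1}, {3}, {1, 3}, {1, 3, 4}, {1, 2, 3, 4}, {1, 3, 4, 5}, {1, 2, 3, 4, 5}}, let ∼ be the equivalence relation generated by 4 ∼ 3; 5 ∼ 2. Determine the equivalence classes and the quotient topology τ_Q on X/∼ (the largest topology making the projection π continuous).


X/∼ = {[1], [2=5], [3=4]}; |τ_Q| = 4.

Equivalence classes: [1], [2=5], [3=4].
Quotient map π: X → X/∼ sends 1 ↦ [1], 2 ↦ [2=5], 3 ↦ [3=4], 4 ↦ [3=4], 5 ↦ [2=5].
For each subset V ⊆ X/∼, compute π^{-1}(V) ⊆ X and check whether π^{-1}(V) ∈ τ. V is open in τ_Q iff π^{-1}(V) ∈ τ.
  V = {}: π^{-1}(V) = ∅ ∈ τ ✓.
  V = {[1]}: π^{-1}(V) = {1} ∈ τ ✓.
  V = {[2=5]}: π^{-1}(V) = {2, 5} ∉ τ ✗.
  V = {[1], [2=5]}: π^{-1}(V) = {1, 2, 5} ∉ τ ✗.
  V = {[3=4]}: π^{-1}(V) = {3, 4} ∉ τ ✗.
  V = {[1], [3=4]}: π^{-1}(V) = {1, 3, 4} ∈ τ ✓.
  V = {[2=5], [3=4]}: π^{-1}(V) = {2, 3, 4, 5} ∉ τ ✗.
  V = {[1], [2=5], [3=4]}: π^{-1}(V) = {1, 2, 3, 4, 5} ∈ τ ✓.
Open sets in the quotient: τ_Q = {{}, {[1]}, {[1], [3=4]}, {[1], [2=5], [3=4]}} (4 elements).


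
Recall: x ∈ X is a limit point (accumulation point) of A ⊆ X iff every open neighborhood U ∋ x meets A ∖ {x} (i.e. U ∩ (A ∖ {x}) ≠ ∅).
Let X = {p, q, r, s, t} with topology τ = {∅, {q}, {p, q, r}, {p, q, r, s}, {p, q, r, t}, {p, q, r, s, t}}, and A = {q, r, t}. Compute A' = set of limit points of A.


A' = {p, r, s, t}

For each x ∈ X, list the open sets U ∈ τ with x ∈ U, then check whether U ∩ (A ∖ {x}) ≠ ∅ for every such U.
  x = p: opens ∋ x are {p, q, r}, {p, q, r, s}, {p, q, r, t}, {p, q, r, s, t}; each meets A ∖ {p}, so x IS a limit point.
  x = q: open {q} ∋ x has {q} ∩ (A ∖ {q}) = ∅, so x is NOT a limit point.
  x = r: opens ∋ x are {p, q, r}, {p, q, r, s}, {p, q, r, t}, {p, q, r, s, t}; each meets A ∖ {r}, so x IS a limit point.
  x = s: opens ∋ x are {p, q, r, s}, {p, q, r, s, t}; each meets A ∖ {s}, so x IS a limit point.
  x = t: opens ∋ x are {p, q, r, t}, {p, q, r, s, t}; each meets A ∖ {t}, so x IS a limit point.
Collecting: A' = {p, r, s, t}.


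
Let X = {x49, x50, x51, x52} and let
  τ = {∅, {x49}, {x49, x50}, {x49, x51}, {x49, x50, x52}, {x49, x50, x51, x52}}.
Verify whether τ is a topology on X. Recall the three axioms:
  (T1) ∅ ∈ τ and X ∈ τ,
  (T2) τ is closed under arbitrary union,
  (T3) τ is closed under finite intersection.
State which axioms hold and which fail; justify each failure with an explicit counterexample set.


τ is NOT a topology on X.

Axiom (T1): ∅ ∈ τ? Yes; X ∈ τ? Yes.
Axiom (T2/T3): check pairwise unions and intersections of members of τ.
Counterexample for (T2): {x49, x50} ∪ {x49, x51} = {x49, x50, x51} ∉ τ. Therefore τ is NOT a topology.


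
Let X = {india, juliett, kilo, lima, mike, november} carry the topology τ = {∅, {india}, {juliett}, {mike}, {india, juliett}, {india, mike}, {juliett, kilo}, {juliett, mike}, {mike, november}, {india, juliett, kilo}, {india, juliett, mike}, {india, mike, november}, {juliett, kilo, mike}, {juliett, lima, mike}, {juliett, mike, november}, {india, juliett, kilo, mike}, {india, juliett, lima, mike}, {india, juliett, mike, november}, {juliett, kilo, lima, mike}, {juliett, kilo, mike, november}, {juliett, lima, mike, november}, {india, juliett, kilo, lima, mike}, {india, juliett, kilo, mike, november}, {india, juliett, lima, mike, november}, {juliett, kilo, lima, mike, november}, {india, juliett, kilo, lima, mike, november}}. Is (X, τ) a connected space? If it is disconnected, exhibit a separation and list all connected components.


(X, τ) is disconnected; components = [{india}, {juliett, kilo, lima, mike, november}].

Find clopen sets (U ∈ τ with X ∖ U ∈ τ):
  U = ∅, X ∖ U = {india, juliett, kilo, lima, mike, november} — both open, so U is clopen.
  U = {india}, X ∖ U = {juliett, kilo, lima, mike, november} — both open, so U is clopen.
  U = {juliett, kilo, lima, mike, november}, X ∖ U = {india} — both open, so U is clopen.
  U = {india, juliett, kilo, lima, mike, november}, X ∖ U = ∅ — both open, so U is clopen.
Nontrivial clopen(s) exist: e.g. {juliett, kilo, lima, mike, november}. So (X, τ) is disconnected.
Compute connected components by grouping points that agree on all clopens:
  component: {india}
  component: {juliett, kilo, lima, mike, november}


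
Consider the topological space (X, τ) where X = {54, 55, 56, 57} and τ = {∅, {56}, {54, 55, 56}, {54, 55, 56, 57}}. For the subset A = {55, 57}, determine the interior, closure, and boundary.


int(A) = ∅, cl(A) = {54, 55, 57}, ∂A = {54, 55, 57}.

Closed sets in (X, τ) are complements of opens:
  closed(X, τ) = {∅, {57}, {54, 55, 57}, {54, 55, 56, 57}}.
int(A) = ⋃ {U ∈ τ : U ⊆ A}. Opens contained in A: ∅.
Taking the union of these: int(A) = ∅.
cl(A) = ⋂ {C closed : A ⊆ C}. Closed sets containing A: {54, 55, 57}, {54, 55, 56, 57}.
Intersecting these: cl(A) = {54, 55, 57}.
∂A = cl(A) ∖ int(A) = {54, 55, 57} ∖ ∅ = {54, 55, 57}.


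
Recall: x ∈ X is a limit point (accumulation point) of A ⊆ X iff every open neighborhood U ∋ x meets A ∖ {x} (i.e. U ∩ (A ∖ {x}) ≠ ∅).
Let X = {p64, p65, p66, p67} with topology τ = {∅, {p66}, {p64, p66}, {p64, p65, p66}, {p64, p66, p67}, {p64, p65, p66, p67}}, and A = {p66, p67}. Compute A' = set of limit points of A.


A' = {p64, p65, p67}

For each x ∈ X, list the open sets U ∈ τ with x ∈ U, then check whether U ∩ (A ∖ {x}) ≠ ∅ for every such U.
  x = p64: opens ∋ x are {p64, p66}, {p64, p65, p66}, {p64, p66, p67}, {p64, p65, p66, p67}; each meets A ∖ {p64}, so x IS a limit point.
  x = p65: opens ∋ x are {p64, p65, p66}, {p64, p65, p66, p67}; each meets A ∖ {p65}, so x IS a limit point.
  x = p66: open {p66} ∋ x has {p66} ∩ (A ∖ {p66}) = ∅, so x is NOT a limit point.
  x = p67: opens ∋ x are {p64, p66, p67}, {p64, p65, p66, p67}; each meets A ∖ {p67}, so x IS a limit point.
Collecting: A' = {p64, p65, p67}.


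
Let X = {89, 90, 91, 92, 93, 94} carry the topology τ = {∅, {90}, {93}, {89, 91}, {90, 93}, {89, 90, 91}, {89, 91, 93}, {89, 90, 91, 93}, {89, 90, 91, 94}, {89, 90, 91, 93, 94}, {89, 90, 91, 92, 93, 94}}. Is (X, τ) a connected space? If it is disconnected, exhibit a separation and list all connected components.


(X, τ) is connected.

Find clopen sets (U ∈ τ with X ∖ U ∈ τ):
  U = ∅, X ∖ U = {89, 90, 91, 92, 93, 94} — both open, so U is clopen.
  U = {89, 90, 91, 92, 93, 94}, X ∖ U = ∅ — both open, so U is clopen.
Only trivial clopens (∅ and X) exist, so (X, τ) is connected.
Compute connected components by grouping points that agree on all clopens:
  component: {89, 90, 91, 92, 93, 94}


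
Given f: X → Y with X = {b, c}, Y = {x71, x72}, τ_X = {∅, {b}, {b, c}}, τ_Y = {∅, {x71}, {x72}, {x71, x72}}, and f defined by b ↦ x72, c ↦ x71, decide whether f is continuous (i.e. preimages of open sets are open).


f is NOT continuous.

Compute f^{-1}(U) for each U ∈ τ_Y:
  U = ∅: f^{-1}(U) = ∅ ∈ τ_X ✓.
  U = {x71}: f^{-1}(U) = {c} ∉ τ_X ✗.
  U = {x72}: f^{-1}(U) = {b} ∈ τ_X ✓.
  U = {x71, x72}: f^{-1}(U) = {b, c} ∈ τ_X ✓.
Found U = {x71} with f^{-1}(U) = {c} not in τ_X. Therefore f is NOT continuous.


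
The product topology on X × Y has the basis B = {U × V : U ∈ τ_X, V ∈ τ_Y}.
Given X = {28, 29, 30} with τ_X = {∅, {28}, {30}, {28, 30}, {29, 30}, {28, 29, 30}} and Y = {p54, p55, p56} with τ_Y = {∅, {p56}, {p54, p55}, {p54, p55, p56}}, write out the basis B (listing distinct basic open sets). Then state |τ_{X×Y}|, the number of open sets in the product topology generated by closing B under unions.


Basis B = {∅ × ∅, {28} × {p56}, {30} × {p56}, {28} × {p54, p55}, {28, 30} × {p56}, {29, 30} × {p56}, {30} × {p54, p55}, {28} × {p54, p55, p56}, {28, 29, 30} × {p56}, {30} × {p54, p55, p56}, {28, 30} × {p54, p55}, {29, 30} × {p54, p55}, {28, 30} × {p54, p55, p56}, {28, 29, 30} × {p54, p55}, {29, 30} × {p54, p55, p56}, {28, 29, 30} × {p54, p55, p56}}; |τ_{X×Y}| = 36.

Enumerate products U × V with U ∈ τ_X, V ∈ τ_Y (deduplicated):
  ∅ × ∅ = {} (∅)
  {28} × {p56} = {(28,p56)}
  {30} × {p56} = {(30,p56)}
  {28} × {p54, p55} = {(28,p54), (28,p55)}
  {28, 30} × {p56} = {(28,p56), (30,p56)}
  {29, 30} × {p56} = {(29,p56), (30,p56)}
  {30} × {p54, p55} = {(30,p54), (30,p55)}
  {28} × {p54, p55, p56} = {(28,p54), (28,p55), (28,p56)}
  {28, 29, 30} × {p56} = {(28,p56), (29,p56), (30,p56)}
  {30} × {p54, p55, p56} = {(30,p54), (30,p55), (30,p56)}
  {28, 30} × {p54, p55} = {(28,p54), (28,p55), (30,p54), (30,p55)}
  {29, 30} × {p54, p55} = {(29,p54), (29,p55), (30,p54), (30,p55)}
  {28, 30} × {p54, p55, p56} = {(28,p54), (28,p55), (28,p56), (30,p54), (30,p55), (30,p56)}
  {28, 29, 30} × {p54, p55} = {(28,p54), (28,p55), (29,p54), (29,p55), (30,p54), (30,p55)}
  {29, 30} × {p54, p55, p56} = {(29,p54), (29,p55), (29,p56), (30,p54), (30,p55), (30,p56)}
  {28, 29, 30} × {p54, p55, p56} = {(28,p54), (28,p55), (28,p56), (29,p54), (29,p55), (29,p56), (30,p54), (30,p55), (30,p56)}
These 16 distinct sets form the basis B.
Close under arbitrary unions to get τ_{X×Y}; counting gives |τ_{X×Y}| = 36.


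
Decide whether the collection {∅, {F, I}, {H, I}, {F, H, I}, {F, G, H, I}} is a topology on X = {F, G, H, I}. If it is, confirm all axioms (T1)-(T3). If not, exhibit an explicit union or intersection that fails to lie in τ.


τ is NOT a topology on X.

Axiom (T1): ∅ ∈ τ? Yes; X ∈ τ? Yes.
Axiom (T2/T3): check pairwise unions and intersections of members of τ.
Counterexample for (T3): {F, I} ∩ {H, I} = {I} ∉ τ. Therefore τ is NOT a topology.


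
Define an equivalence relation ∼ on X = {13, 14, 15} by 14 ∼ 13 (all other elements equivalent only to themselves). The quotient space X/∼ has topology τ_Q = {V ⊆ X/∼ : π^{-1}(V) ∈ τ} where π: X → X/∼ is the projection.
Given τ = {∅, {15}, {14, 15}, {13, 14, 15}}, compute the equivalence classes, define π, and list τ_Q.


X/∼ = {[13=14], [15]}; |τ_Q| = 3.

Equivalence classes: [13=14], [15].
Quotient map π: X → X/∼ sends 13 ↦ [13=14], 14 ↦ [13=14], 15 ↦ [15].
For each subset V ⊆ X/∼, compute π^{-1}(V) ⊆ X and check whether π^{-1}(V) ∈ τ. V is open in τ_Q iff π^{-1}(V) ∈ τ.
  V = {}: π^{-1}(V) = ∅ ∈ τ ✓.
  V = {[13=14]}: π^{-1}(V) = {13, 14} ∉ τ ✗.
  V = {[15]}: π^{-1}(V) = {15} ∈ τ ✓.
  V = {[13=14], [15]}: π^{-1}(V) = {13, 14, 15} ∈ τ ✓.
Open sets in the quotient: τ_Q = {{}, {[15]}, {[13=14], [15]}} (3 elements).


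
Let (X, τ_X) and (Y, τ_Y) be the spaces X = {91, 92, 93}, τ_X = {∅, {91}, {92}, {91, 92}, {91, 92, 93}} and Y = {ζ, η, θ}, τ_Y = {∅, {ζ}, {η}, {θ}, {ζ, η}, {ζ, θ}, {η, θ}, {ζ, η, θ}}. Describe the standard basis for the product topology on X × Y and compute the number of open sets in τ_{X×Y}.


Basis B = {∅ × ∅, {91} × {ζ}, {91} × {η}, {91} × {θ}, {92} × {ζ}, {92} × {η}, {92} × {θ}, {91} × {ζ, η}, {91} × {ζ, θ}, {91, 92} × {ζ}, {91} × {η, θ}, {91, 92} × {η}, {91, 92} × {θ}, {92} × {ζ, η}, {92} × {ζ, θ}, {92} × {η, θ}, {91} × {ζ, η, θ}, {91, 92, 93} × {ζ}, {91, 92, 93} × {η}, {91, 92, 93} × {θ}, {92} × {ζ, η, θ}, {91, 92} × {ζ, η}, {91, 92} × {ζ, θ}, {91, 92} × {η, θ}, {91, 92} × {ζ, η, θ}, {91, 92, 93} × {ζ, η}, {91, 92, 93} × {ζ, θ}, {91, 92, 93} × {η, θ}, {91, 92, 93} × {ζ, η, θ}}; |τ_{X×Y}| = 125.

Enumerate products U × V with U ∈ τ_X, V ∈ τ_Y (deduplicated):
  ∅ × ∅ = {} (∅)
  {91} × {ζ} = {(91,ζ)}
  {91} × {η} = {(91,η)}
  {91} × {θ} = {(91,θ)}
  {92} × {ζ} = {(92,ζ)}
  {92} × {η} = {(92,η)}
  {92} × {θ} = {(92,θ)}
  {91} × {ζ, η} = {(91,ζ), (91,η)}
  {91} × {ζ, θ} = {(91,ζ), (91,θ)}
  {91, 92} × {ζ} = {(91,ζ), (92,ζ)}
  {91} × {η, θ} = {(91,η), (91,θ)}
  {91, 92} × {η} = {(91,η), (92,η)}
  {91, 92} × {θ} = {(91,θ), (92,θ)}
  {92} × {ζ, η} = {(92,ζ), (92,η)}
  {92} × {ζ, θ} = {(92,ζ), (92,θ)}
  {92} × {η, θ} = {(92,η), (92,θ)}
  {91} × {ζ, η, θ} = {(91,ζ), (91,η), (91,θ)}
  {91, 92, 93} × {ζ} = {(91,ζ), (92,ζ), (93,ζ)}
  {91, 92, 93} × {η} = {(91,η), (92,η), (93,η)}
  {91, 92, 93} × {θ} = {(91,θ), (92,θ), (93,θ)}
  {92} × {ζ, η, θ} = {(92,ζ), (92,η), (92,θ)}
  {91, 92} × {ζ, η} = {(91,ζ), (91,η), (92,ζ), (92,η)}
  {91, 92} × {ζ, θ} = {(91,ζ), (91,θ), (92,ζ), (92,θ)}
  {91, 92} × {η, θ} = {(91,η), (91,θ), (92,η), (92,θ)}
  {91, 92} × {ζ, η, θ} = {(91,ζ), (91,η), (91,θ), (92,ζ), (92,η), (92,θ)}
  {91, 92, 93} × {ζ, η} = {(91,ζ), (91,η), (92,ζ), (92,η), (93,ζ), (93,η)}
  {91, 92, 93} × {ζ, θ} = {(91,ζ), (91,θ), (92,ζ), (92,θ), (93,ζ), (93,θ)}
  {91, 92, 93} × {η, θ} = {(91,η), (91,θ), (92,η), (92,θ), (93,η), (93,θ)}
  {91, 92, 93} × {ζ, η, θ} = {(91,ζ), (91,η), (91,θ), (92,ζ), (92,η), (92,θ), (93,ζ), (93,η), (93,θ)}
These 29 distinct sets form the basis B.
Close under arbitrary unions to get τ_{X×Y}; counting gives |τ_{X×Y}| = 125.
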